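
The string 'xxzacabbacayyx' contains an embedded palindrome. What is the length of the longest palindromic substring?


Scanning 'xxzacabbacayyx' for palindromic substrings.
Substring at positions 3-10: 'acabbaca'.
Check: reverse('acabbaca') = 'acabbaca' -> palindrome confirmed.
Neighbouring characters ('z' / 'y') break symmetry, so it cannot extend further.
No longer palindromic substring exists; longest length = 8

8


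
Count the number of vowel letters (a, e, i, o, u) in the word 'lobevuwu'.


Scanning each character of 'lobevuwu':
  Position 1: 'l' -> consonant (running count: 0)
  Position 2: 'o' -> vowel (running count: 1)
  Position 3: 'b' -> consonant (running count: 1)
  Position 4: 'e' -> vowel (running count: 2)
  Position 5: 'v' -> consonant (running count: 2)
  Position 6: 'u' -> vowel (running count: 3)
  Position 7: 'w' -> consonant (running count: 3)
  Position 8: 'u' -> vowel (running count: 4)
Total vowels: 4

4


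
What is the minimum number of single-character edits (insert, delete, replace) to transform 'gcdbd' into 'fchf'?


Building DP table for s1='gcdbd' (len 5) and s2='fchf' (len 4):
       f  c  h  f
    0  1  2  3  4
  g 1  1  2  3  4
  c 2  2  1  2  3
  d 3  3  2  2  3
  b 4  4  3  3  3
  d 5  5  4  4  4
Edit distance = dp[5][4] = 4

4


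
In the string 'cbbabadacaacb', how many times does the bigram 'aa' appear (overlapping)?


Scanning 'cbbabadacaacb' for bigram 'aa':
  Position 0: 'cb' -> no
  Position 1: 'bb' -> no
  Position 2: 'ba' -> no
  Position 3: 'ab' -> no
  Position 4: 'ba' -> no
  Position 5: 'ad' -> no
  Position 6: 'da' -> no
  Position 7: 'ac' -> no
  Position 8: 'ca' -> no
  Position 9: 'aa' -> MATCH
  Position 10: 'ac' -> no
  Position 11: 'cb' -> no
Total matches: 1

1


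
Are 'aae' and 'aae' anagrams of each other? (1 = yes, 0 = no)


Sort characters of 'aae': 'aae'
Sort characters of 'aae': 'aae'
Sorted forms match -> they ARE anagrams
Result: 1

1


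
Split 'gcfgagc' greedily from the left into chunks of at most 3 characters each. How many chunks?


'gcfgagc' has 7 characters.
Chunking with max size 3:
  Chunk 1: 'gcf' (positions 0-2)
  Chunk 2: 'gag' (positions 3-5)
  Chunk 3: 'c' (positions 6-6)
Total chunks: ceil(7 / 3) = 3

3


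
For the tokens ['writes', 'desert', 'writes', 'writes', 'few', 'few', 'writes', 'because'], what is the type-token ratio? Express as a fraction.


Tokens: 8
Unique types: ('because', 'desert', 'few', 'writes') = 4
TTR = 4/8
Simplify: divide both by 4 -> 1/2
TTR = 1/2

1/2


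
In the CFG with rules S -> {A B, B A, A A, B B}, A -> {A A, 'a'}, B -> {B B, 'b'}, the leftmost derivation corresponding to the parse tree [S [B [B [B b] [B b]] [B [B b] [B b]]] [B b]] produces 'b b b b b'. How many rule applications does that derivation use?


Every bracketed nonterminal node [X ...] in the tree is produced by exactly one rule application.
Reading the tree off as a leftmost derivation:
  Step 1: S  =>  B B   (applied S -> B B)
  Step 2: B B  =>  B B B   (applied B -> B B)
  Step 3: B B B  =>  B B B B   (applied B -> B B)
  Step 4: B B B B  =>  b B B B   (applied B -> b)
  Step 5: b B B B  =>  b b B B   (applied B -> b)
  Step 6: b b B B  =>  b b B B B   (applied B -> B B)
  Step 7: b b B B B  =>  b b b B B   (applied B -> b)
  Step 8: b b b B B  =>  b b b b B   (applied B -> b)
  Step 9: b b b b B  =>  b b b b b   (applied B -> b)
Final yield: b b b b b
Total rewrite steps: 9

9


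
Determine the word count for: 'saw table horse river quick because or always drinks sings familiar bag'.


Counting words by splitting on spaces:
  Word 1: 'saw'
  Word 2: 'table'
  Word 3: 'horse'
  Word 4: 'river'
  Word 5: 'quick'
  Word 6: 'because'
  Word 7: 'or'
  Word 8: 'always'
  Word 9: 'drinks'
  Word 10: 'sings'
  Word 11: 'familiar'
  Word 12: 'bag'
Total words: 12

12


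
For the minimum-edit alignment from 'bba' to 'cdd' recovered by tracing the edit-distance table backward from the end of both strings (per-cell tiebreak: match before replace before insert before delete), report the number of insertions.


Edit distance = 3. Backtracking from cell (3, 3) with preference match > replace > insert > delete,
then listing the resulting alignment 'bba' -> 'cdd' left to right:
  Step 1: replace b->c
  Step 2: replace b->d
  Step 3: replace a->d
Total insertions: 0

0


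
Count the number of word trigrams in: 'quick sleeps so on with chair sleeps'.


Word trigrams from [7] words:
  Trigram 1: (quick sleeps so)
  Trigram 2: (sleeps so on)
  Trigram 3: (so on with)
  Trigram 4: (on with chair)
  Trigram 5: (with chair sleeps)
Total word trigrams: 7 - 2 = 5

5


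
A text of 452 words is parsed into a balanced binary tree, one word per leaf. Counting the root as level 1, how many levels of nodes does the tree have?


In a balanced binary tree with n leaves the deepest leaf is ceil(log2(n)) edges below the root,
so counting node levels inclusive of root and leaves gives ceil(log2(n)) + 1 levels.
log2(452) = 8.8202
ceil(8.8202) = 9
levels = 9 + 1 = 10

10


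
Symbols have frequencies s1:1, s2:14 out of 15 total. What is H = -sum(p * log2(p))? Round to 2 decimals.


Computing entropy H = -sum(p_i * log2(p_i)):
  s1: p = 1/15 = 0.0667, -p*log2(p) = 0.2605
  s2: p = 14/15 = 0.9333, -p*log2(p) = 0.0929
H = sum of terms = 0.3534
Rounded to 2 decimals: 0.35

0.35


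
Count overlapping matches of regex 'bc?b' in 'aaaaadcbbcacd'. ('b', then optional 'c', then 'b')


Pattern: bc?b means 'b', then optional 'c', then 'b'.
Scanning 'aaaaadcbbcacd' position-by-position:
  Pos 0: window 'aaa' -> no
  Pos 1: window 'aaa' -> no
  Pos 2: window 'aaa' -> no
  Pos 3: window 'aad' -> no
  Pos 4: window 'adc' -> no
  Pos 5: window 'dcb' -> no
  Pos 6: window 'cbb' -> no
  Pos 7: window 'bbc' -> MATCH
  Pos 8: window 'bca' -> no
  Pos 9: window 'cac' -> no
  Pos 10: window 'acd' -> no
  Pos 11: window 'cd' -> no
  Pos 12: window 'd' -> no
Total matches: 1

1


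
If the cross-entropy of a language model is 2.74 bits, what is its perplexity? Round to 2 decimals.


Perplexity formula: PP = 2^H
H = 2.74
PP = 2^2.74
Decompose: 2^2.74 = 2^2 * 2^0.74
2^2 = 4, 2^0.74 ~ 1.6701758
PP ~ 4 * 1.6701758 = 6.6807032
Rounded to 2 decimals: 6.68

6.68


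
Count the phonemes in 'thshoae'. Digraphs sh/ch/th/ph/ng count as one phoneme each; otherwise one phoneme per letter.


Parsing 'thshoae' greedily, digraphs first:
  'th' -> digraph (1 consonant phoneme) (phonemes so far: 1)
  'sh' -> digraph (1 consonant phoneme) (phonemes so far: 2)
  'o' -> vowel phoneme (phonemes so far: 3)
  'a' -> vowel phoneme (phonemes so far: 4)
  'e' -> vowel phoneme (phonemes so far: 5)
Total phonemes: 5

5


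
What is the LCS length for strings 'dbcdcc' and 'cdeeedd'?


DP table for LCS of 'dbcdcc' and 'cdeeedd':
       c  d  e  e  e  d  d
    0  0  0  0  0  0  0  0
  d 0  0  1  1  1  1  1  1
  b 0  0  1  1  1  1  1  1
  c 0  1  1  1  1  1  1  1
  d 0  1  2  2  2  2  2  2
  c 0  1  2  2  2  2  2  2
  c 0  1  2  2  2  2  2  2
LCS: 'dd'
LCS length = 2

2


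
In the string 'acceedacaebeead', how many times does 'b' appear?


Scanning 'acceedacaebeead' for 'b':
  Position 10: 'b' -> MATCH (count: 1)
Total occurrences of 'b': 1

1


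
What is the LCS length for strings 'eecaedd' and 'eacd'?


DP table for LCS of 'eecaedd' and 'eacd':
       e  a  c  d
    0  0  0  0  0
  e 0  1  1  1  1
  e 0  1  1  1  1
  c 0  1  1  2  2
  a 0  1  2  2  2
  e 0  1  2  2  2
  d 0  1  2  2  3
  d 0  1  2  2  3
LCS: 'ecd'
LCS length = 3

3


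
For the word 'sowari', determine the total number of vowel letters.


Scanning each character of 'sowari':
  Position 1: 's' -> consonant (running count: 0)
  Position 2: 'o' -> vowel (running count: 1)
  Position 3: 'w' -> consonant (running count: 1)
  Position 4: 'a' -> vowel (running count: 2)
  Position 5: 'r' -> consonant (running count: 2)
  Position 6: 'i' -> vowel (running count: 3)
Total vowels: 3

3


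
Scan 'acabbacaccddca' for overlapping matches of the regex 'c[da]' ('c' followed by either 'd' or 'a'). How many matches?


Pattern: c[da] means 'c' followed by either 'd' or 'a'.
Scanning 'acabbacaccddca' position-by-position:
  Pos 0: window 'ac' -> no
  Pos 1: window 'ca' -> MATCH
  Pos 2: window 'ab' -> no
  Pos 3: window 'bb' -> no
  Pos 4: window 'ba' -> no
  Pos 5: window 'ac' -> no
  Pos 6: window 'ca' -> MATCH
  Pos 7: window 'ac' -> no
  Pos 8: window 'cc' -> no
  Pos 9: window 'cd' -> MATCH
  Pos 10: window 'dd' -> no
  Pos 11: window 'dc' -> no
  Pos 12: window 'ca' -> MATCH
  Pos 13: window 'a' -> no
Total matches: 4

4


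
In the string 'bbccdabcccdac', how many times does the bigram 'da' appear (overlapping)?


Scanning 'bbccdabcccdac' for bigram 'da':
  Position 0: 'bb' -> no
  Position 1: 'bc' -> no
  Position 2: 'cc' -> no
  Position 3: 'cd' -> no
  Position 4: 'da' -> MATCH
  Position 5: 'ab' -> no
  Position 6: 'bc' -> no
  Position 7: 'cc' -> no
  Position 8: 'cc' -> no
  Position 9: 'cd' -> no
  Position 10: 'da' -> MATCH
  Position 11: 'ac' -> no
Total matches: 2

2


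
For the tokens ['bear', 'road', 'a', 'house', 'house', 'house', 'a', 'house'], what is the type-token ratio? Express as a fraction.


Tokens: 8
Unique types: ('a', 'bear', 'house', 'road') = 4
TTR = 4/8
Simplify: divide both by 4 -> 1/2
TTR = 1/2

1/2


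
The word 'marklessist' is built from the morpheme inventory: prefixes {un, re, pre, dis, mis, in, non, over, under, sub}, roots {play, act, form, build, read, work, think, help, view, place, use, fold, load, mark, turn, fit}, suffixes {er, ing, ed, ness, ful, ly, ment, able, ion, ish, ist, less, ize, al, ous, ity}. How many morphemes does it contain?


Segmenting 'marklessist' against the inventory:
  'mark' -> root (morpheme 1)
  'less' -> suffix (morpheme 2)
  'ist' -> suffix (morpheme 3)
Total morphemes: 3

3


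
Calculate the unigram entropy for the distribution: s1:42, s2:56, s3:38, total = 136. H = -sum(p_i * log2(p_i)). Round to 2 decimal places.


Computing entropy H = -sum(p_i * log2(p_i)):
  s1: p = 42/136 = 0.3088, -p*log2(p) = 0.5235
  s2: p = 56/136 = 0.4118, -p*log2(p) = 0.5271
  s3: p = 38/136 = 0.2794, -p*log2(p) = 0.5140
H = sum of terms = 1.5646
Rounded to 2 decimals: 1.56

1.56


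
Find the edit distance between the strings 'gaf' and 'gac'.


Building DP table for s1='gaf' (len 3) and s2='gac' (len 3):
       g  a  c
    0  1  2  3
  g 1  0  1  2
  a 2  1  0  1
  f 3  2  1  1
Edit distance = dp[3][3] = 1

1


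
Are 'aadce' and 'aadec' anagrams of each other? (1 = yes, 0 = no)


Sort characters of 'aadce': 'aacde'
Sort characters of 'aadec': 'aacde'
Sorted forms match -> they ARE anagrams
Result: 1

1


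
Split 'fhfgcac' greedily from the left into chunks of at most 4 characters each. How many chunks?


'fhfgcac' has 7 characters.
Chunking with max size 4:
  Chunk 1: 'fhfg' (positions 0-3)
  Chunk 2: 'cac' (positions 4-6)
Total chunks: ceil(7 / 4) = 2

2


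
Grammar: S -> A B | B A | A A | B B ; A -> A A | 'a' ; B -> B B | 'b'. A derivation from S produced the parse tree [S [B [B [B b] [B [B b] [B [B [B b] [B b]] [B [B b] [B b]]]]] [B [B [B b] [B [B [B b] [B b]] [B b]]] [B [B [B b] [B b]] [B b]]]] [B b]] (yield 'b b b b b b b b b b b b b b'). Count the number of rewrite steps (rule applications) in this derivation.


Every bracketed nonterminal node [X ...] in the tree is produced by exactly one rule application.
Reading the tree off as a leftmost derivation:
  Step 1: S  =>  B B   (applied S -> B B)
  Step 2: B B  =>  B B B   (applied B -> B B)
  Step 3: B B B  =>  B B B B   (applied B -> B B)
  Step 4: B B B B  =>  b B B B   (applied B -> b)
  Step 5: b B B B  =>  b B B B B   (applied B -> B B)
  Step 6: b B B B B  =>  b b B B B   (applied B -> b)
  Step 7: b b B B B  =>  b b B B B B   (applied B -> B B)
  Step 8: b b B B B B  =>  b b B B B B B   (applied B -> B B)
  Step 9: b b B B B B B  =>  b b b B B B B   (applied B -> b)
  Step 10: b b b B B B B  =>  b b b b B B B   (applied B -> b)
  Step 11: b b b b B B B  =>  b b b b B B B B   (applied B -> B B)
  Step 12: b b b b B B B B  =>  b b b b b B B B   (applied B -> b)
  Step 13: b b b b b B B B  =>  b b b b b b B B   (applied B -> b)
  Step 14: b b b b b b B B  =>  b b b b b b B B B   (applied B -> B B)
  Step 15: b b b b b b B B B  =>  b b b b b b B B B B   (applied B -> B B)
  Step 16: b b b b b b B B B B  =>  b b b b b b b B B B   (applied B -> b)
  Step 17: b b b b b b b B B B  =>  b b b b b b b B B B B   (applied B -> B B)
  Step 18: b b b b b b b B B B B  =>  b b b b b b b B B B B B   (applied B -> B B)
  Step 19: b b b b b b b B B B B B  =>  b b b b b b b b B B B B   (applied B -> b)
  Step 20: b b b b b b b b B B B B  =>  b b b b b b b b b B B B   (applied B -> b)
  Step 21: b b b b b b b b b B B B  =>  b b b b b b b b b b B B   (applied B -> b)
  Step 22: b b b b b b b b b b B B  =>  b b b b b b b b b b B B B   (applied B -> B B)
  Step 23: b b b b b b b b b b B B B  =>  b b b b b b b b b b B B B B   (applied B -> B B)
  Step 24: b b b b b b b b b b B B B B  =>  b b b b b b b b b b b B B B   (applied B -> b)
  Step 25: b b b b b b b b b b b B B B  =>  b b b b b b b b b b b b B B   (applied B -> b)
  Step 26: b b b b b b b b b b b b B B  =>  b b b b b b b b b b b b b B   (applied B -> b)
  Step 27: b b b b b b b b b b b b b B  =>  b b b b b b b b b b b b b b   (applied B -> b)
Final yield: b b b b b b b b b b b b b b
Total rewrite steps: 27

27


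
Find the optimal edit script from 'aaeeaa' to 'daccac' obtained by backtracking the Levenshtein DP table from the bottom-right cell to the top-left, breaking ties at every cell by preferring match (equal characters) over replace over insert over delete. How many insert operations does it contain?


Edit distance = 4. Backtracking from cell (6, 6) with preference match > replace > insert > delete,
then listing the resulting alignment 'aaeeaa' -> 'daccac' left to right:
  Step 1: replace a->d
  Step 2: keep 'a'
  Step 3: replace e->c
  Step 4: replace e->c
  Step 5: keep 'a'
  Step 6: replace a->c
Total insertions: 0

0


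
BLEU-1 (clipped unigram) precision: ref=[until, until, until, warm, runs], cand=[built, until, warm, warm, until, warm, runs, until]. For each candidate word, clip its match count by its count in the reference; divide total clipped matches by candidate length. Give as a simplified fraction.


Reference word counts: {'runs': 1, 'until': 3, 'warm': 1}
Checking each candidate word (with clipping):
  'built' -> not in reference -> no match (matches: 0)
  'until' -> in reference (ref count 3, used 1/3) -> match (matches: 1)
  'warm' -> in reference (ref count 1, used 1/1) -> match (matches: 2)
  'warm' -> ref count 1 already used up (1/1) -> clipped, no match (matches: 2)
  'until' -> in reference (ref count 3, used 2/3) -> match (matches: 3)
  'warm' -> ref count 1 already used up (1/1) -> clipped, no match (matches: 3)
  'runs' -> in reference (ref count 1, used 1/1) -> match (matches: 4)
  'until' -> in reference (ref count 3, used 3/3) -> match (matches: 5)
Clipped matches: 5, Candidate length: 8
Precision = 5/8

5/8


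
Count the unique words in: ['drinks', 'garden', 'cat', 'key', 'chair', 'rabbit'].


Listing all tokens and tracking unique types:
  Token 1: 'drinks' -> NEW (unique so far: 1)
  Token 2: 'garden' -> NEW (unique so far: 2)
  Token 3: 'cat' -> NEW (unique so far: 3)
  Token 4: 'key' -> NEW (unique so far: 4)
  Token 5: 'chair' -> NEW (unique so far: 5)
  Token 6: 'rabbit' -> NEW (unique so far: 6)
Unique types: ('cat', 'chair', 'drinks', 'garden', 'key', 'rabbit')
Vocabulary size: 6

6


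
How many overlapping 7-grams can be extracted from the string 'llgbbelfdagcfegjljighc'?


String 'llgbbelfdagcfegjljighc' has length L = 22.
Number of overlapping n-grams = L - n + 1
Substituting: 22 - 7 + 1 = 16

16


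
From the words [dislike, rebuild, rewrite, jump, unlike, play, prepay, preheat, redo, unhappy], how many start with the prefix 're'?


Checking each word for prefix 're':
  'dislike' -> no (count: 0)
  'rebuild' -> YES, starts with 're' (count: 1)
  'rewrite' -> YES, starts with 're' (count: 2)
  'jump' -> no (count: 2)
  'unlike' -> no (count: 2)
  'play' -> no (count: 2)
  'prepay' -> no (count: 2)
  'preheat' -> no (count: 2)
  'redo' -> YES, starts with 're' (count: 3)
  'unhappy' -> no (count: 3)
Total with prefix 're': 3

3


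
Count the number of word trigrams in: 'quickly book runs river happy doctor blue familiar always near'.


Word trigrams from [10] words:
  Trigram 1: (quickly book runs)
  Trigram 2: (book runs river)
  Trigram 3: (runs river happy)
  Trigram 4: (river happy doctor)
  Trigram 5: (happy doctor blue)
  Trigram 6: (doctor blue familiar)
  Trigram 7: (blue familiar always)
  Trigram 8: (familiar always near)
Total word trigrams: 10 - 2 = 8

8


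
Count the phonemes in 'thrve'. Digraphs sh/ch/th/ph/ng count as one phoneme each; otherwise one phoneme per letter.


Parsing 'thrve' greedily, digraphs first:
  'th' -> digraph (1 consonant phoneme) (phonemes so far: 1)
  'r' -> consonant phoneme (phonemes so far: 2)
  'v' -> consonant phoneme (phonemes so far: 3)
  'e' -> vowel phoneme (phonemes so far: 4)
Total phonemes: 4

4


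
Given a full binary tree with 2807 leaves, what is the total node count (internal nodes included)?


Leaf nodes (terminals): 2807
Internal nodes = n - 1 = 2807 - 1 = 2806
Total = leaves + internal = 2807 + 2806 = 5613

5613


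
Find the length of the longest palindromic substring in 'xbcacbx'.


Scanning 'xbcacbx' for palindromic substrings.
Substring at positions 0-6: 'xbcacbx'.
Check: reverse('xbcacbx') = 'xbcacbx' -> palindrome confirmed.
No longer palindromic substring exists; longest length = 7

7


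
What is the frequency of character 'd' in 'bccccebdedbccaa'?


Scanning 'bccccebdedbccaa' for 'd':
  Position 7: 'd' -> MATCH (count: 1)
  Position 9: 'd' -> MATCH (count: 2)
Total occurrences of 'd': 2

2


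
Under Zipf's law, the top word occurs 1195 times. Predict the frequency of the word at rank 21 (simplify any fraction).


Zipf's law: freq(rank) = f1 / rank
f1 = 1195, rank = 21
freq = 1195 / 21
GCD(1195, 21) = 1
Simplified: 1195/21

1195/21


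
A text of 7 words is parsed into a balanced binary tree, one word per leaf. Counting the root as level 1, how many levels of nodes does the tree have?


In a balanced binary tree with n leaves the deepest leaf is ceil(log2(n)) edges below the root,
so counting node levels inclusive of root and leaves gives ceil(log2(n)) + 1 levels.
log2(7) = 2.8074
ceil(2.8074) = 3
levels = 3 + 1 = 4

4


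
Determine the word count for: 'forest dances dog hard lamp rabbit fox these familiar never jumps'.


Counting words by splitting on spaces:
  Word 1: 'forest'
  Word 2: 'dances'
  Word 3: 'dog'
  Word 4: 'hard'
  Word 5: 'lamp'
  Word 6: 'rabbit'
  Word 7: 'fox'
  Word 8: 'these'
  Word 9: 'familiar'
  Word 10: 'never'
  Word 11: 'jumps'
Total words: 11

11


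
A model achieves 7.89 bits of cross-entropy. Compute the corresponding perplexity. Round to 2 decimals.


Perplexity formula: PP = 2^H
H = 7.89
PP = 2^7.89
Decompose: 2^7.89 = 2^7 * 2^0.89
2^7 = 128, 2^0.89 ~ 1.8531761
PP ~ 128 * 1.8531761 = 237.2065408
Rounded to 2 decimals: 237.21

237.21


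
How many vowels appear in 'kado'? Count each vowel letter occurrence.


Scanning each character of 'kado':
  Position 1: 'k' -> consonant (running count: 0)
  Position 2: 'a' -> vowel (running count: 1)
  Position 3: 'd' -> consonant (running count: 1)
  Position 4: 'o' -> vowel (running count: 2)
Total vowels: 2

2


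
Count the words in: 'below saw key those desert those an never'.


Counting words by splitting on spaces:
  Word 1: 'below'
  Word 2: 'saw'
  Word 3: 'key'
  Word 4: 'those'
  Word 5: 'desert'
  Word 6: 'those'
  Word 7: 'an'
  Word 8: 'never'
Total words: 8

8


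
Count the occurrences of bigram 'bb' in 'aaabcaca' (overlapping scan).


Scanning 'aaabcaca' for bigram 'bb':
  Position 0: 'aa' -> no
  Position 1: 'aa' -> no
  Position 2: 'ab' -> no
  Position 3: 'bc' -> no
  Position 4: 'ca' -> no
  Position 5: 'ac' -> no
  Position 6: 'ca' -> no
Total matches: 0

0


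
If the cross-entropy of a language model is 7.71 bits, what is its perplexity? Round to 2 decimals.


Perplexity formula: PP = 2^H
H = 7.71
PP = 2^7.71
Decompose: 2^7.71 = 2^7 * 2^0.71
2^7 = 128, 2^0.71 ~ 1.6358041
PP ~ 128 * 1.6358041 = 209.3829248
Rounded to 2 decimals: 209.38

209.38


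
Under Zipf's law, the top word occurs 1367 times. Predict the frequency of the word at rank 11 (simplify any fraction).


Zipf's law: freq(rank) = f1 / rank
f1 = 1367, rank = 11
freq = 1367 / 11
GCD(1367, 11) = 1
Simplified: 1367/11

1367/11


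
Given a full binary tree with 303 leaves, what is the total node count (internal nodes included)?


Leaf nodes (terminals): 303
Internal nodes = n - 1 = 303 - 1 = 302
Total = leaves + internal = 303 + 302 = 605

605


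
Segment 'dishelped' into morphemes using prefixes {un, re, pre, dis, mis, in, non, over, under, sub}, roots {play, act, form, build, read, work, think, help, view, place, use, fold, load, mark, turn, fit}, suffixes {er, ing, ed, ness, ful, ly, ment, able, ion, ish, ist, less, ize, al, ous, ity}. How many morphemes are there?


Segmenting 'dishelped' against the inventory:
  'dis' -> prefix (morpheme 1)
  'help' -> root (morpheme 2)
  'ed' -> suffix (morpheme 3)
Total morphemes: 3

3


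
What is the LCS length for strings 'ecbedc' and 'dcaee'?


DP table for LCS of 'ecbedc' and 'dcaee':
       d  c  a  e  e
    0  0  0  0  0  0
  e 0  0  0  0  1  1
  c 0  0  1  1  1  1
  b 0  0  1  1  1  1
  e 0  0  1  1  2  2
  d 0  1  1  1  2  2
  c 0  1  2  2  2  2
LCS: 'ee'
LCS length = 2

2


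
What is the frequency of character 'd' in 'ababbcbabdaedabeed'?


Scanning 'ababbcbabdaedabeed' for 'd':
  Position 9: 'd' -> MATCH (count: 1)
  Position 12: 'd' -> MATCH (count: 2)
  Position 17: 'd' -> MATCH (count: 3)
Total occurrences of 'd': 3

3


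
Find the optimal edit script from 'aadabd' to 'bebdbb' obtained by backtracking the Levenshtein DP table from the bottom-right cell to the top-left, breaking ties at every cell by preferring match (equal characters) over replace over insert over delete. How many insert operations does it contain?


Edit distance = 5. Backtracking from cell (6, 6) with preference match > replace > insert > delete,
then listing the resulting alignment 'aadabd' -> 'bebdbb' left to right:
  Step 1: replace a->b
  Step 2: replace a->e
  Step 3: replace d->b
  Step 4: replace a->d
  Step 5: keep 'b'
  Step 6: replace d->b
Total insertions: 0

0


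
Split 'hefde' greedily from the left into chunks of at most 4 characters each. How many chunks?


'hefde' has 5 characters.
Chunking with max size 4:
  Chunk 1: 'hefd' (positions 0-3)
  Chunk 2: 'e' (positions 4-4)
Total chunks: ceil(5 / 4) = 2

2


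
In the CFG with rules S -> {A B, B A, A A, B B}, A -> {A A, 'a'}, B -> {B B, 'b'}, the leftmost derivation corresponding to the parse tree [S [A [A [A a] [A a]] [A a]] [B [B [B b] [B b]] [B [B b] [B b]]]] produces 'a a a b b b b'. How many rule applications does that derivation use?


Every bracketed nonterminal node [X ...] in the tree is produced by exactly one rule application.
Reading the tree off as a leftmost derivation:
  Step 1: S  =>  A B   (applied S -> A B)
  Step 2: A B  =>  A A B   (applied A -> A A)
  Step 3: A A B  =>  A A A B   (applied A -> A A)
  Step 4: A A A B  =>  a A A B   (applied A -> a)
  Step 5: a A A B  =>  a a A B   (applied A -> a)
  Step 6: a a A B  =>  a a a B   (applied A -> a)
  Step 7: a a a B  =>  a a a B B   (applied B -> B B)
  Step 8: a a a B B  =>  a a a B B B   (applied B -> B B)
  Step 9: a a a B B B  =>  a a a b B B   (applied B -> b)
  Step 10: a a a b B B  =>  a a a b b B   (applied B -> b)
  Step 11: a a a b b B  =>  a a a b b B B   (applied B -> B B)
  Step 12: a a a b b B B  =>  a a a b b b B   (applied B -> b)
  Step 13: a a a b b b B  =>  a a a b b b b   (applied B -> b)
Final yield: a a a b b b b
Total rewrite steps: 13

13


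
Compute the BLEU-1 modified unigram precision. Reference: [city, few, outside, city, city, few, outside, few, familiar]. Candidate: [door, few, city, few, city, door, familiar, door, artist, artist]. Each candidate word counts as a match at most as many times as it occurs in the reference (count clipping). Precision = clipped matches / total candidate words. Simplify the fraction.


Reference word counts: {'city': 3, 'familiar': 1, 'few': 3, 'outside': 2}
Checking each candidate word (with clipping):
  'door' -> not in reference -> no match (matches: 0)
  'few' -> in reference (ref count 3, used 1/3) -> match (matches: 1)
  'city' -> in reference (ref count 3, used 1/3) -> match (matches: 2)
  'few' -> in reference (ref count 3, used 2/3) -> match (matches: 3)
  'city' -> in reference (ref count 3, used 2/3) -> match (matches: 4)
  'door' -> not in reference -> no match (matches: 4)
  'familiar' -> in reference (ref count 1, used 1/1) -> match (matches: 5)
  'door' -> not in reference -> no match (matches: 5)
  'artist' -> not in reference -> no match (matches: 5)
  'artist' -> not in reference -> no match (matches: 5)
Clipped matches: 5, Candidate length: 10
Precision = 5/10 = 1/2

1/2


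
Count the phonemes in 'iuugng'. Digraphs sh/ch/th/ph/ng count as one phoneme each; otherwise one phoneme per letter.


Parsing 'iuugng' greedily, digraphs first:
  'i' -> vowel phoneme (phonemes so far: 1)
  'u' -> vowel phoneme (phonemes so far: 2)
  'u' -> vowel phoneme (phonemes so far: 3)
  'g' -> consonant phoneme (phonemes so far: 4)
  'ng' -> digraph (1 consonant phoneme) (phonemes so far: 5)
Total phonemes: 5

5


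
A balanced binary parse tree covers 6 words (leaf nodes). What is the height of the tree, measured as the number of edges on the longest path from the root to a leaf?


In a balanced binary tree with n leaves the deepest leaf is ceil(log2(n)) edges below the root.
log2(6) = 2.5850
ceil(2.5850) = 3
height (edges) = 3

3


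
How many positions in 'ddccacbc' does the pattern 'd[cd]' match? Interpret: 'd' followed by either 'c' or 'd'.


Pattern: d[cd] means 'd' followed by either 'c' or 'd'.
Scanning 'ddccacbc' position-by-position:
  Pos 0: window 'dd' -> MATCH
  Pos 1: window 'dc' -> MATCH
  Pos 2: window 'cc' -> no
  Pos 3: window 'ca' -> no
  Pos 4: window 'ac' -> no
  Pos 5: window 'cb' -> no
  Pos 6: window 'bc' -> no
  Pos 7: window 'c' -> no
Total matches: 2

2


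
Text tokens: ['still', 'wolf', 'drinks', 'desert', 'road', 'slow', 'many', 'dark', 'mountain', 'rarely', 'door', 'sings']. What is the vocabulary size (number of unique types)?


Listing all tokens and tracking unique types:
  Token 1: 'still' -> NEW (unique so far: 1)
  Token 2: 'wolf' -> NEW (unique so far: 2)
  Token 3: 'drinks' -> NEW (unique so far: 3)
  Token 4: 'desert' -> NEW (unique so far: 4)
  Token 5: 'road' -> NEW (unique so far: 5)
  Token 6: 'slow' -> NEW (unique so far: 6)
  Token 7: 'many' -> NEW (unique so far: 7)
  Token 8: 'dark' -> NEW (unique so far: 8)
  Token 9: 'mountain' -> NEW (unique so far: 9)
  Token 10: 'rarely' -> NEW (unique so far: 10)
  Token 11: 'door' -> NEW (unique so far: 11)
  Token 12: 'sings' -> NEW (unique so far: 12)
Unique types: ('dark', 'desert', 'door', 'drinks', 'many', 'mountain', 'rarely', 'road', 'sings', 'slow', 'still', 'wolf')
Vocabulary size: 12

12


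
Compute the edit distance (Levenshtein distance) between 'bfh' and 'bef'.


Building DP table for s1='bfh' (len 3) and s2='bef' (len 3):
       b  e  f
    0  1  2  3
  b 1  0  1  2
  f 2  1  1  1
  h 3  2  2  2
Edit distance = dp[3][3] = 2

2


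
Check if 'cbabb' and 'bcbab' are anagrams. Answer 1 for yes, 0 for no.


Sort characters of 'cbabb': 'abbbc'
Sort characters of 'bcbab': 'abbbc'
Sorted forms match -> they ARE anagrams
Result: 1

1


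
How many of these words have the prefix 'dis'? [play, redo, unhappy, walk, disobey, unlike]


Checking each word for prefix 'dis':
  'play' -> no (count: 0)
  'redo' -> no (count: 0)
  'unhappy' -> no (count: 0)
  'walk' -> no (count: 0)
  'disobey' -> YES, starts with 'dis' (count: 1)
  'unlike' -> no (count: 1)
Total with prefix 'dis': 1

1


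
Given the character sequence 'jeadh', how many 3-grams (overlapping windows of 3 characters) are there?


String 'jeadh' has length L = 5.
Number of overlapping n-grams = L - n + 1
Substituting: 5 - 3 + 1 = 3

3


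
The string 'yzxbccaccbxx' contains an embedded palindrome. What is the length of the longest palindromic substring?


Scanning 'yzxbccaccbxx' for palindromic substrings.
Substring at positions 2-10: 'xbccaccbx'.
Check: reverse('xbccaccbx') = 'xbccaccbx' -> palindrome confirmed.
Neighbouring characters ('z' / 'x') break symmetry, so it cannot extend further.
No longer palindromic substring exists; longest length = 9

9


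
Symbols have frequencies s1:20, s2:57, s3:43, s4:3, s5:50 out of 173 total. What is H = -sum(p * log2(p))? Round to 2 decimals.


Computing entropy H = -sum(p_i * log2(p_i)):
  s1: p = 20/173 = 0.1156, -p*log2(p) = 0.3598
  s2: p = 57/173 = 0.3295, -p*log2(p) = 0.5277
  s3: p = 43/173 = 0.2486, -p*log2(p) = 0.4992
  s4: p = 3/173 = 0.0173, -p*log2(p) = 0.1014
  s5: p = 50/173 = 0.2890, -p*log2(p) = 0.5176
H = sum of terms = 2.0057
Rounded to 2 decimals: 2.01

2.01


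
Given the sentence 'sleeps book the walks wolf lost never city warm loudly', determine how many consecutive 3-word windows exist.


Word trigrams from [10] words:
  Trigram 1: (sleeps book the)
  Trigram 2: (book the walks)
  Trigram 3: (the walks wolf)
  Trigram 4: (walks wolf lost)
  Trigram 5: (wolf lost never)
  Trigram 6: (lost never city)
  Trigram 7: (never city warm)
  Trigram 8: (city warm loudly)
Total word trigrams: 10 - 2 = 8

8


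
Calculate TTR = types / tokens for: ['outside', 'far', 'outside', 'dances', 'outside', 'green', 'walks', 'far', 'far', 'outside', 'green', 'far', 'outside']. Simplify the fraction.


Tokens: 13
Unique types: ('dances', 'far', 'green', 'outside', 'walks') = 5
TTR = 5/13
Already in lowest terms.

5/13


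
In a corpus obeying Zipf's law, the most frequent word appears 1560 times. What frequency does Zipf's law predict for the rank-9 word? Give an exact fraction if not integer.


Zipf's law: freq(rank) = f1 / rank
f1 = 1560, rank = 9
freq = 1560 / 9
GCD(1560, 9) = 3
Simplified: 520/3

520/3


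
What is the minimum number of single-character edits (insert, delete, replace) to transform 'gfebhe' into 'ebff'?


Building DP table for s1='gfebhe' (len 6) and s2='ebff' (len 4):
       e  b  f  f
    0  1  2  3  4
  g 1  1  2  3  4
  f 2  2  2  2  3
  e 3  2  3  3  3
  b 4  3  2  3  4
  h 5  4  3  3  4
  e 6  5  4  4  4
Edit distance = dp[6][4] = 4

4


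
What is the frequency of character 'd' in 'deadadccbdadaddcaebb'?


Scanning 'deadadccbdadaddcaebb' for 'd':
  Position 0: 'd' -> MATCH (count: 1)
  Position 3: 'd' -> MATCH (count: 2)
  Position 5: 'd' -> MATCH (count: 3)
  Position 9: 'd' -> MATCH (count: 4)
  Position 11: 'd' -> MATCH (count: 5)
  Position 13: 'd' -> MATCH (count: 6)
  Position 14: 'd' -> MATCH (count: 7)
Total occurrences of 'd': 7

7


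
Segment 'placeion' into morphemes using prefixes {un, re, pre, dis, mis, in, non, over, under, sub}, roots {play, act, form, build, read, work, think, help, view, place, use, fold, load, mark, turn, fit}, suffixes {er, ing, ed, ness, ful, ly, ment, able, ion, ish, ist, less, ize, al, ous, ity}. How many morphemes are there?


Segmenting 'placeion' against the inventory:
  'place' -> root (morpheme 1)
  'ion' -> suffix (morpheme 2)
Total morphemes: 2

2


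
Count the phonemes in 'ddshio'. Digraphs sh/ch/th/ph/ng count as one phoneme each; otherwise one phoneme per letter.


Parsing 'ddshio' greedily, digraphs first:
  'd' -> consonant phoneme (phonemes so far: 1)
  'd' -> consonant phoneme (phonemes so far: 2)
  'sh' -> digraph (1 consonant phoneme) (phonemes so far: 3)
  'i' -> vowel phoneme (phonemes so far: 4)
  'o' -> vowel phoneme (phonemes so far: 5)
Total phonemes: 5

5


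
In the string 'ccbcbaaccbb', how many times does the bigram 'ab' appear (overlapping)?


Scanning 'ccbcbaaccbb' for bigram 'ab':
  Position 0: 'cc' -> no
  Position 1: 'cb' -> no
  Position 2: 'bc' -> no
  Position 3: 'cb' -> no
  Position 4: 'ba' -> no
  Position 5: 'aa' -> no
  Position 6: 'ac' -> no
  Position 7: 'cc' -> no
  Position 8: 'cb' -> no
  Position 9: 'bb' -> no
Total matches: 0

0


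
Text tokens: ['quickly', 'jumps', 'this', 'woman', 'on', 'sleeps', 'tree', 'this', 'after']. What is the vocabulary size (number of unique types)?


Listing all tokens and tracking unique types:
  Token 1: 'quickly' -> NEW (unique so far: 1)
  Token 2: 'jumps' -> NEW (unique so far: 2)
  Token 3: 'this' -> NEW (unique so far: 3)
  Token 4: 'woman' -> NEW (unique so far: 4)
  Token 5: 'on' -> NEW (unique so far: 5)
  Token 6: 'sleeps' -> NEW (unique so far: 6)
  Token 7: 'tree' -> NEW (unique so far: 7)
  Token 8: 'this' -> duplicate (unique so far: 7)
  Token 9: 'after' -> NEW (unique so far: 8)
Unique types: ('after', 'jumps', 'on', 'quickly', 'sleeps', 'this', 'tree', 'woman')
Vocabulary size: 8

8


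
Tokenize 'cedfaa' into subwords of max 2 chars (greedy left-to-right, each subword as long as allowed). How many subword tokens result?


'cedfaa' has 6 characters.
Chunking with max size 2:
  Chunk 1: 'ce' (positions 0-1)
  Chunk 2: 'df' (positions 2-3)
  Chunk 3: 'aa' (positions 4-5)
Total chunks: ceil(6 / 2) = 3

3


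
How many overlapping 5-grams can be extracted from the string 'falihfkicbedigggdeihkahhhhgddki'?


String 'falihfkicbedigggdeihkahhhhgddki' has length L = 31.
Number of overlapping n-grams = L - n + 1
Substituting: 31 - 5 + 1 = 27

27


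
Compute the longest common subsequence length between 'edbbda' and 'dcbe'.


DP table for LCS of 'edbbda' and 'dcbe':
       d  c  b  e
    0  0  0  0  0
  e 0  0  0  0  1
  d 0  1  1  1  1
  b 0  1  1  2  2
  b 0  1  1  2  2
  d 0  1  1  2  2
  a 0  1  1  2  2
LCS: 'db'
LCS length = 2

2


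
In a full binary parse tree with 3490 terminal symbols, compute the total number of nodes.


Leaf nodes (terminals): 3490
Internal nodes = n - 1 = 3490 - 1 = 3489
Total = leaves + internal = 3490 + 3489 = 6979

6979


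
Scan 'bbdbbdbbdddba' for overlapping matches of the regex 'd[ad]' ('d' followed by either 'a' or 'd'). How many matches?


Pattern: d[ad] means 'd' followed by either 'a' or 'd'.
Scanning 'bbdbbdbbdddba' position-by-position:
  Pos 0: window 'bb' -> no
  Pos 1: window 'bd' -> no
  Pos 2: window 'db' -> no
  Pos 3: window 'bb' -> no
  Pos 4: window 'bd' -> no
  Pos 5: window 'db' -> no
  Pos 6: window 'bb' -> no
  Pos 7: window 'bd' -> no
  Pos 8: window 'dd' -> MATCH
  Pos 9: window 'dd' -> MATCH
  Pos 10: window 'db' -> no
  Pos 11: window 'ba' -> no
  Pos 12: window 'a' -> no
Total matches: 2

2


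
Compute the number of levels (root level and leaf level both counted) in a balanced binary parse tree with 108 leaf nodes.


In a balanced binary tree with n leaves the deepest leaf is ceil(log2(n)) edges below the root,
so counting node levels inclusive of root and leaves gives ceil(log2(n)) + 1 levels.
log2(108) = 6.7549
ceil(6.7549) = 7
levels = 7 + 1 = 8

8


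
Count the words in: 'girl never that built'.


Counting words by splitting on spaces:
  Word 1: 'girl'
  Word 2: 'never'
  Word 3: 'that'
  Word 4: 'built'
Total words: 4

4


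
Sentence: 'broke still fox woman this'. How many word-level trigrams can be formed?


Word trigrams from [5] words:
  Trigram 1: (broke still fox)
  Trigram 2: (still fox woman)
  Trigram 3: (fox woman this)
Total word trigrams: 5 - 2 = 3

3


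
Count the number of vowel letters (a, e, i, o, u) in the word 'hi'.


Scanning each character of 'hi':
  Position 1: 'h' -> consonant (running count: 0)
  Position 2: 'i' -> vowel (running count: 1)
Total vowels: 1

1


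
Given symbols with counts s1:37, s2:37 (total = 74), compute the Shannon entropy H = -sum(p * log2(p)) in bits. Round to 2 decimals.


Computing entropy H = -sum(p_i * log2(p_i)):
  s1: p = 37/74 = 0.5000, -p*log2(p) = 0.5000
  s2: p = 37/74 = 0.5000, -p*log2(p) = 0.5000
H = sum of terms = 1.0000
Rounded to 2 decimals: 1.00

1.00


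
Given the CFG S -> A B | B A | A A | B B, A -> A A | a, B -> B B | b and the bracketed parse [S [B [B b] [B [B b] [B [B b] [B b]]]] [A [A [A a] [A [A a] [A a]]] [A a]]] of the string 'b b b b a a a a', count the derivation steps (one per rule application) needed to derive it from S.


Every bracketed nonterminal node [X ...] in the tree is produced by exactly one rule application.
Reading the tree off as a leftmost derivation:
  Step 1: S  =>  B A   (applied S -> B A)
  Step 2: B A  =>  B B A   (applied B -> B B)
  Step 3: B B A  =>  b B A   (applied B -> b)
  Step 4: b B A  =>  b B B A   (applied B -> B B)
  Step 5: b B B A  =>  b b B A   (applied B -> b)
  Step 6: b b B A  =>  b b B B A   (applied B -> B B)
  Step 7: b b B B A  =>  b b b B A   (applied B -> b)
  Step 8: b b b B A  =>  b b b b A   (applied B -> b)
  Step 9: b b b b A  =>  b b b b A A   (applied A -> A A)
  Step 10: b b b b A A  =>  b b b b A A A   (applied A -> A A)
  Step 11: b b b b A A A  =>  b b b b a A A   (applied A -> a)
  Step 12: b b b b a A A  =>  b b b b a A A A   (applied A -> A A)
  Step 13: b b b b a A A A  =>  b b b b a a A A   (applied A -> a)
  Step 14: b b b b a a A A  =>  b b b b a a a A   (applied A -> a)
  Step 15: b b b b a a a A  =>  b b b b a a a a   (applied A -> a)
Final yield: b b b b a a a a
Total rewrite steps: 15

15


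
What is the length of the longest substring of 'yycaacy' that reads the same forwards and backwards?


Scanning 'yycaacy' for palindromic substrings.
Substring at positions 1-6: 'ycaacy'.
Check: reverse('ycaacy') = 'ycaacy' -> palindrome confirmed.
Neighbouring characters ('y' / '-') break symmetry, so it cannot extend further.
No longer palindromic substring exists; longest length = 6

6


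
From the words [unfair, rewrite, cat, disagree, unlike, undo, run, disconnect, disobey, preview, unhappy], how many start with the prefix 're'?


Checking each word for prefix 're':
  'unfair' -> no (count: 0)
  'rewrite' -> YES, starts with 're' (count: 1)
  'cat' -> no (count: 1)
  'disagree' -> no (count: 1)
  'unlike' -> no (count: 1)
  'undo' -> no (count: 1)
  'run' -> no (count: 1)
  'disconnect' -> no (count: 1)
  'disobey' -> no (count: 1)
  'preview' -> no (count: 1)
  'unhappy' -> no (count: 1)
Total with prefix 're': 1

1


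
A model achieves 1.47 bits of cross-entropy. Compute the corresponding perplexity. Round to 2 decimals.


Perplexity formula: PP = 2^H
H = 1.47
PP = 2^1.47
Decompose: 2^1.47 = 2^1 * 2^0.47
2^1 = 2, 2^0.47 ~ 1.3851095
PP ~ 2 * 1.3851095 = 2.7702190
Rounded to 2 decimals: 2.77

2.77


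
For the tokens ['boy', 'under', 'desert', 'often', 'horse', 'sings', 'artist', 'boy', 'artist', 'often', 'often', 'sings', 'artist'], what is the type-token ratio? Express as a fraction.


Tokens: 13
Unique types: ('artist', 'boy', 'desert', 'horse', 'often', 'sings', 'under') = 7
TTR = 7/13
Already in lowest terms.

7/13


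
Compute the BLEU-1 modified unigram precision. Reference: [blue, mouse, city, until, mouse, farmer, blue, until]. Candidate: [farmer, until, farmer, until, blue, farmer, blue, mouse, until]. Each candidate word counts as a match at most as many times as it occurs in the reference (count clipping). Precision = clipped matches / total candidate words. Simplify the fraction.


Reference word counts: {'blue': 2, 'city': 1, 'farmer': 1, 'mouse': 2, 'until': 2}
Checking each candidate word (with clipping):
  'farmer' -> in reference (ref count 1, used 1/1) -> match (matches: 1)
  'until' -> in reference (ref count 2, used 1/2) -> match (matches: 2)
  'farmer' -> ref count 1 already used up (1/1) -> clipped, no match (matches: 2)
  'until' -> in reference (ref count 2, used 2/2) -> match (matches: 3)
  'blue' -> in reference (ref count 2, used 1/2) -> match (matches: 4)
  'farmer' -> ref count 1 already used up (1/1) -> clipped, no match (matches: 4)
  'blue' -> in reference (ref count 2, used 2/2) -> match (matches: 5)
  'mouse' -> in reference (ref count 2, used 1/2) -> match (matches: 6)
  'until' -> ref count 2 already used up (2/2) -> clipped, no match (matches: 6)
Clipped matches: 6, Candidate length: 9
Precision = 6/9 = 2/3

2/3
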